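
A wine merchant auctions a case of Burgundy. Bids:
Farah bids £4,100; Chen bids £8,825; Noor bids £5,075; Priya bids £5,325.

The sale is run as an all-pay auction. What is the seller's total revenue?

Total revenue: £23,325

Rule: the highest bidder wins the item, but every bidder pays their own bid.
Bids ranked: 8,825 (Chen) > 5,325 (Priya) > 5,075 (Noor) > 4,100 (Farah)
Every bidder forfeits their bid regardless of winning.
Revenue = 4,100 + 8,825 + 5,075 + 5,325 = £23,325.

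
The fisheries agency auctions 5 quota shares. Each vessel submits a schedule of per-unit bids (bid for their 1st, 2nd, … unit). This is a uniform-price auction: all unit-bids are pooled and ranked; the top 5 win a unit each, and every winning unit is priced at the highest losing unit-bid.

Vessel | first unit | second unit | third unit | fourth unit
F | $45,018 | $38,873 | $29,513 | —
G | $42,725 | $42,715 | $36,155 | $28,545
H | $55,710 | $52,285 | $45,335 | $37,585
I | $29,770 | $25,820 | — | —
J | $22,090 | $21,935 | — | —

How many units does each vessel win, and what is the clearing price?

F 1, G 1, H 3; clearing price $42,715

Merging the schedules and taking the best 5: 55,710 (H-1), 52,285 (H-2), 45,335 (H-3), 45,018 (F-1), 42,725 (G-1)
First bid not allocated: $42,715.
Allocation: F 1, G 1, H 3.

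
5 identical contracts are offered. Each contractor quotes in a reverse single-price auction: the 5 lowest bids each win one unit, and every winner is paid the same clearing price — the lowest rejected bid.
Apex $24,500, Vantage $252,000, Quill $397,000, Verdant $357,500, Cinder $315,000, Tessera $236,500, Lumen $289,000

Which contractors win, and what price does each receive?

Apex, Tessera, Vantage, Lumen, Cinder; each is paid $357,500

Sorting: 24,500 (Apex), 236,500 (Tessera), 252,000 (Vantage), 289,000 (Lumen), 315,000 (Cinder), 357,500 (Verdant), 397,000 (Quill)
Winners (5 units): Apex, Tessera, Vantage, Lumen, Cinder.
First losing bid is Verdant's $357,500, which sets the uniform price.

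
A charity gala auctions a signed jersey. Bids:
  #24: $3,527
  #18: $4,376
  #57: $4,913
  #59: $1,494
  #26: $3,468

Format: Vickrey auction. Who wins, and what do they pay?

#57 pays $4,376

Rule: the highest bidder wins and pays the second-highest bid.
Sorting bids: 4,913 (#57) > 4,376 (#18) > 3,527 (#24) > 3,468 (#26) > 1,494 (#59)
#57 is highest; pays the second-highest bid, $4,376.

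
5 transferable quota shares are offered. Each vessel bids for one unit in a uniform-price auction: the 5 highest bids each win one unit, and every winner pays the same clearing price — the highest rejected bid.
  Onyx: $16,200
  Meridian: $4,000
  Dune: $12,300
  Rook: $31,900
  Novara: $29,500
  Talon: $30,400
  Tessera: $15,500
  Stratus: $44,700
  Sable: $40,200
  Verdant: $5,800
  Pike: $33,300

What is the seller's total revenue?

Sorting: 44,700 (Stratus), 40,200 (Sable), 33,300 (Pike), 31,900 (Rook), 30,400 (Talon), 29,500 (Novara), 16,200 (Onyx), …
Top 5: Stratus, Sable, Pike, Rook, Talon.
First losing bid is Novara's $29,500, which sets the uniform price.
Total revenue = 5 × $29,500 = $147,500.

Total revenue: $147,500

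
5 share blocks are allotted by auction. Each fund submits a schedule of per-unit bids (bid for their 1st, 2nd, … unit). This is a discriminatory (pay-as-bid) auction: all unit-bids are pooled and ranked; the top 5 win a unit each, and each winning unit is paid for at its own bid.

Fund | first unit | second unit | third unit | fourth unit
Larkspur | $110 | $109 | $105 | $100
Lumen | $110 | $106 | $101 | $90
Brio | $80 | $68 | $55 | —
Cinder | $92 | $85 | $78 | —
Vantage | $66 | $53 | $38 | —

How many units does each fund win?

Larkspur 3, Lumen 2

All unit-bids, highest first — top 5: 110 (Larkspur-1), 110 (Lumen-1), 109 (Larkspur-2), 106 (Lumen-2), 105 (Larkspur-3)
Next rejected bid: $101 (not a price — pay-as-bid).
Allocation: Larkspur 3, Lumen 2.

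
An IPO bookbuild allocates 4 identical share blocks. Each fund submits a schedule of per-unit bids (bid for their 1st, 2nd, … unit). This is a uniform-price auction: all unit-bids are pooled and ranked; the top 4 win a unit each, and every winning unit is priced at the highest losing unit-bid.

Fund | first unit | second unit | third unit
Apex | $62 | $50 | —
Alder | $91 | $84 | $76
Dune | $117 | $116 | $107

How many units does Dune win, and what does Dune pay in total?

All unit-bids, highest first — top 4: 117 (Dune-1), 116 (Dune-2), 107 (Dune-3), 91 (Alder-1)
Highest rejected unit-bid = $84.
Dune wins 3 unit(s) at $84 each.

Dune: 3 units, pays $252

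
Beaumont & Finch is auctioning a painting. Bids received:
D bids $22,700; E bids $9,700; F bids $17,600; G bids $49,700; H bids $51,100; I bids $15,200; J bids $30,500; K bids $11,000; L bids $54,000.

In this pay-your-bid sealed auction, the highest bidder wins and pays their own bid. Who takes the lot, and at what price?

Pay-your-bid sealed auction: the highest bidder wins and pays their own bid.
Bids ranked: 54,000 (L) > 51,100 (H) > 49,700 (G) > 30,500 (J) > 22,700 (D) > 17,600 (F) > …
L has the highest bid and pays exactly that: $54,000.

L pays $54,000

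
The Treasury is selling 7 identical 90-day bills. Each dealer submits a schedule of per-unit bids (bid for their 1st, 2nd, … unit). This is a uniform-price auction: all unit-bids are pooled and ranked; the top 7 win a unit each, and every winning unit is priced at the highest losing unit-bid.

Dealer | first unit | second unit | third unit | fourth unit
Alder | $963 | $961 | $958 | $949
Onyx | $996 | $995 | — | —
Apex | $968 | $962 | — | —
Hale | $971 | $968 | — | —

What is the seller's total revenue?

Total revenue: $6,727

Merging the schedules and taking the best 7: 996 (Onyx-1), 995 (Onyx-2), 971 (Hale-1), 968 (Apex-1), 968 (Hale-2), 963 (Alder-1), 962 (Apex-2)
First bid not allocated: $961.
Allocation: Alder 1, Apex 2, Hale 2, Onyx 2. Every unit priced at $961.
Revenue = 7 × 961 = $6,727.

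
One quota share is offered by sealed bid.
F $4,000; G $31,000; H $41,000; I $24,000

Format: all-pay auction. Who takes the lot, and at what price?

H pays $41,000

All-pay auction: the highest bidder wins the item, but every bidder pays their own bid.
Bids ranked: 41,000 (H) > 31,000 (G) > 24,000 (I) > 4,000 (F)
H wins with the top bid; all bids are sunk regardless.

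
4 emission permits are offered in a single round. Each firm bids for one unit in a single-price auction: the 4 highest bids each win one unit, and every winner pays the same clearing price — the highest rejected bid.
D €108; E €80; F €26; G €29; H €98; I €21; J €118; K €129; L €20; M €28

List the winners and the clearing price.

Ordering the bids: 129 (K), 118 (J), 108 (D), 98 (H), 80 (E), 29 (G), …
The 4 highest are K, J, D, H.
Clearing price = highest rejected bid = €80.

K, J, D, H; each pays €80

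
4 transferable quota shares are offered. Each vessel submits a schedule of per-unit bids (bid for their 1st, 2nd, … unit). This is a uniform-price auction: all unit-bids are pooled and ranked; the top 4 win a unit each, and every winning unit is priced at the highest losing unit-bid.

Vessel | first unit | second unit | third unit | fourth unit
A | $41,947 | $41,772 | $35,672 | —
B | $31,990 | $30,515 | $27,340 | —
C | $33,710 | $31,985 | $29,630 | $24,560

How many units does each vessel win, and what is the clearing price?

Merging the schedules and taking the best 4: 41,947 (A-1), 41,772 (A-2), 35,672 (A-3), 33,710 (C-1)
The (k+1)-th unit-bid is $31,990.
Allocation: A 3, C 1.

A 3, C 1; clearing price $31,990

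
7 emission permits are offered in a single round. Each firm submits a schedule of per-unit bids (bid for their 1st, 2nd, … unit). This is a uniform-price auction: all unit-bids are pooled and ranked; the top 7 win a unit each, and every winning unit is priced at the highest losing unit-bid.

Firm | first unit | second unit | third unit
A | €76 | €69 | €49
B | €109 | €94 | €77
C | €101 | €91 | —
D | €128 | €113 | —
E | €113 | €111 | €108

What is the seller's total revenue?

Pooled unit-bids ranked (top 7): 128 (D-1), 113 (D-2), 113 (E-1), 111 (E-2), 109 (B-1), 108 (E-3), 101 (C-1)
Highest rejected unit-bid = €94.
Allocation: B 1, C 1, D 2, E 3. Every unit priced at €94.
Revenue = 7 × 94 = €658.

Total revenue: €658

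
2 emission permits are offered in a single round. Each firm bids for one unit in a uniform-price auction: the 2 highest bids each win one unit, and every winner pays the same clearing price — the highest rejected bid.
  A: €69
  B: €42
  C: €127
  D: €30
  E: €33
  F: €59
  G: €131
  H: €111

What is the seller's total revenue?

Bids ranked high→low: 131 (G), 127 (C), 111 (H), 69 (A), …
Top 2: G, C.
Clearing price = highest rejected bid = €111.
Total revenue = 2 × €111 = €222.

Total revenue: €222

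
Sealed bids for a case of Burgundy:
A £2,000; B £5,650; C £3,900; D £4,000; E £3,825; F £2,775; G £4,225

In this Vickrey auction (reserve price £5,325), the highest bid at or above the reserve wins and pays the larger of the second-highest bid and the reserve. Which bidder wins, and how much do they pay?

B pays £5,325

Bids in order: 5,650 (B) > 4,225 (G) > 4,000 (D) > 3,900 (C) > 3,825 (E) > 2,775 (F) > …
Highest eligible bid: B at £5,650.
Second-highest bid £4,225 is below the reserve £5,325, so the reserve binds → payment £5,325.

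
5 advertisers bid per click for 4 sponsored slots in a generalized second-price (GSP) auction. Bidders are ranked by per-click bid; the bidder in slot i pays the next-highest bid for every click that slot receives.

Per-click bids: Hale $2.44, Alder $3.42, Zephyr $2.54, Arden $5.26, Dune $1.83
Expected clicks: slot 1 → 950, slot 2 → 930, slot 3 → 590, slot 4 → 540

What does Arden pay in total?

Arden pays $3249.00

Sorting advertisers: $5.26 (Arden) > $3.42 (Alder) > $2.54 (Zephyr) > $2.44 (Hale) > $1.83 (Dune)
Arden holds slot 1 → pays next bid $3.42 × 950 clicks = $3249.00.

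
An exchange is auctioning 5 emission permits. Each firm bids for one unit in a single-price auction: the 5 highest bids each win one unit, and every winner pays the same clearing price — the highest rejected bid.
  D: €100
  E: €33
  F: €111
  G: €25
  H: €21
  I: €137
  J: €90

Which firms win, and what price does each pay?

Sorting: 137 (I), 111 (F), 100 (D), 90 (J), 33 (E), 25 (G), 21 (H)
Top 5: I, F, D, J, E.
Highest unsuccessful bid: €25 → clearing price.

I, F, D, J, E; each pays €25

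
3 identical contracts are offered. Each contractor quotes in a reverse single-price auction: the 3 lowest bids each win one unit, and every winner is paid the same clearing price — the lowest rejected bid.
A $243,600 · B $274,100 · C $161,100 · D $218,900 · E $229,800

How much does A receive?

A is paid $0

Ordering the bids: 161,100 (C), 218,900 (D), 229,800 (E), 243,600 (A), 274,100 (B)
Winners (3 units): C, D, E.
First losing bid is A's $243,600, which sets the uniform price.
A does not win → is paid $0.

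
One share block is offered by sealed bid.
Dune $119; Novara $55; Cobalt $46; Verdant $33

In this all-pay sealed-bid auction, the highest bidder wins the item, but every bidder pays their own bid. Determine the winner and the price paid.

Rule: the highest bidder wins the item, but every bidder pays their own bid.
Bids in order: 119 (Dune) > 55 (Novara) > 46 (Cobalt) > 33 (Verdant)
Dune is highest and takes the item; every bidder forfeits their bid.

Dune pays $119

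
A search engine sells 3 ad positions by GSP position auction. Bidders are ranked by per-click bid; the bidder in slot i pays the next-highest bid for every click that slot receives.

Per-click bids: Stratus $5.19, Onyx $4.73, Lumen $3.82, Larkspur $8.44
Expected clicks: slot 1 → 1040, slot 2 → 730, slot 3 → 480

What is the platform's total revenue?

Sorting advertisers: $8.44 (Larkspur) > $5.19 (Stratus) > $4.73 (Onyx) > $3.82 (Lumen)
Slot 1: Larkspur pays $5.19 × 1040 = $5397.60
Slot 2: Stratus pays $4.73 × 730 = $3452.90
Slot 3: Onyx pays $3.82 × 480 = $1833.60
Total = $10684.10

Total revenue: $10684.10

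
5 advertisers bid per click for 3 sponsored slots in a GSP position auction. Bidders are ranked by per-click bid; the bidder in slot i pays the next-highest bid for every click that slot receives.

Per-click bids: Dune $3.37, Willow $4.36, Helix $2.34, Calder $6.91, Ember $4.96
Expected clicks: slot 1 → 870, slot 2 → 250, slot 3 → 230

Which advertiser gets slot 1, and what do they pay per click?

Calder; $4.96 per click

Ranked by bid: $6.91 (Calder) > $4.96 (Ember) > $4.36 (Willow) > $3.37 (Dune) > …
Slot 1 goes to the first-ranked bidder, Calder, who pays the next bid down: $4.96/click.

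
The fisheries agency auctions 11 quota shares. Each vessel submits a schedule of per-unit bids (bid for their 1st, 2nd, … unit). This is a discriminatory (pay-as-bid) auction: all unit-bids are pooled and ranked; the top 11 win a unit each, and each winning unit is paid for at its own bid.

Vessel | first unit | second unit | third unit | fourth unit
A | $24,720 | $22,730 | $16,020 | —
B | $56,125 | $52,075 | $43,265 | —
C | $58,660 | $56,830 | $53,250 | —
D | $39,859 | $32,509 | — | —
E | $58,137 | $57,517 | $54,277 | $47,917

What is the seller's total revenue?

Total revenue: $577,912

Pooled unit-bids ranked (top 11): 58,660 (C-1), 58,137 (E-1), 57,517 (E-2), 56,830 (C-2), 56,125 (B-1), 54,277 (E-3), 53,250 (C-3), 52,075 (B-2), 47,917 (E-4), 43,265 (B-3), 39,859 (D-1)
Next rejected bid: $32,509 (not a price — pay-as-bid).
Each winning unit pays its own bid.
Revenue = 58,660 + 58,137 + 57,517 + 56,830 + 56,125 + 54,277 + 53,250 + 52,075 + 47,917 + 43,265 + 39,859 = $577,912.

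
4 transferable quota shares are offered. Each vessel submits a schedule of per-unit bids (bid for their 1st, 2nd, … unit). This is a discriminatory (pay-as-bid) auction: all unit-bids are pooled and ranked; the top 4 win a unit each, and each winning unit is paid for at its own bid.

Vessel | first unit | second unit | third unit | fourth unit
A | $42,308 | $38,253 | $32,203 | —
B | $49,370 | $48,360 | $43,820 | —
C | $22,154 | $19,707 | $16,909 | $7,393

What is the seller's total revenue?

All unit-bids, highest first — top 4: 49,370 (B-1), 48,360 (B-2), 43,820 (B-3), 42,308 (A-1)
Next rejected bid: $38,253 (not a price — pay-as-bid).
Each winning unit pays its own bid.
Revenue = 49,370 + 48,360 + 43,820 + 42,308 = $183,858.

Total revenue: $183,858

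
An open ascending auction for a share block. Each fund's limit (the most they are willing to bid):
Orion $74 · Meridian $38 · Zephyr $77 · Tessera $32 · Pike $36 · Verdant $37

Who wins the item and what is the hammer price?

Zephyr wins at $74

Limits ranked: 77 (Zephyr) > 74 (Orion) > 38 (Meridian) > 37 (Verdant) > 36 (Pike) > 32 (Tessera)
Bidding ends when Orion exits at $74; Zephyr takes it.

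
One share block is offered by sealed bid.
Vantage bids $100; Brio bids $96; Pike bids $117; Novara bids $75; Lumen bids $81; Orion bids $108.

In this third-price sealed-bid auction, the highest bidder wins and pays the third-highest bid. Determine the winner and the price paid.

Rule: the highest bidder wins and pays the third-highest bid.
Bids in order: 117 (Pike) > 108 (Orion) > 100 (Vantage) > 96 (Brio) > 81 (Lumen) > 75 (Novara)
Pike wins; payment is bid #3 in the ranking = $100.

Pike pays $100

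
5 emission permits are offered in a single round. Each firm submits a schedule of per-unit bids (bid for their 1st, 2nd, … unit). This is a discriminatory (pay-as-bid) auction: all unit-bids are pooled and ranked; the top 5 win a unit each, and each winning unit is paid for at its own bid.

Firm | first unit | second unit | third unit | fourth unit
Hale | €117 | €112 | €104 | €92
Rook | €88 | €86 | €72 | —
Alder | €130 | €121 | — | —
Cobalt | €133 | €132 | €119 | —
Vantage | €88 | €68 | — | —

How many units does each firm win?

Alder 2, Cobalt 3

All unit-bids, highest first — top 5: 133 (Cobalt-1), 132 (Cobalt-2), 130 (Alder-1), 121 (Alder-2), 119 (Cobalt-3)
Next rejected bid: €117 (not a price — pay-as-bid).
Allocation: Alder 2, Cobalt 3.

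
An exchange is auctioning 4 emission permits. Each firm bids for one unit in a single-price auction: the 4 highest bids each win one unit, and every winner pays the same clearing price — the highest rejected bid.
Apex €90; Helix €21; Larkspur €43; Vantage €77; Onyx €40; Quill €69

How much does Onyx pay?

Onyx pays €0

Bids ranked high→low: 90 (Apex), 77 (Vantage), 69 (Quill), 43 (Larkspur), 40 (Onyx), 21 (Helix)
The 4 highest are Apex, Vantage, Quill, Larkspur.
First losing bid is Onyx's €40, which sets the uniform price.
Onyx does not win → pays €0.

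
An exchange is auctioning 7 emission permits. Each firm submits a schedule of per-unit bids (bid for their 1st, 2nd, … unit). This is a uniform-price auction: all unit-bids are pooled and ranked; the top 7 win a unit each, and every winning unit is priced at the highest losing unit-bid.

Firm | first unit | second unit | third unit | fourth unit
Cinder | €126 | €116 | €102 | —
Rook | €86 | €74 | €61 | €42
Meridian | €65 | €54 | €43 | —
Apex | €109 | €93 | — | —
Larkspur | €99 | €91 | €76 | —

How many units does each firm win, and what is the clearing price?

Apex 2, Cinder 3, Larkspur 2; clearing price €86

All unit-bids, highest first — top 7: 126 (Cinder-1), 116 (Cinder-2), 109 (Apex-1), 102 (Cinder-3), 99 (Larkspur-1), 93 (Apex-2), 91 (Larkspur-2)
Highest rejected unit-bid = €86.
Allocation: Apex 2, Cinder 3, Larkspur 2.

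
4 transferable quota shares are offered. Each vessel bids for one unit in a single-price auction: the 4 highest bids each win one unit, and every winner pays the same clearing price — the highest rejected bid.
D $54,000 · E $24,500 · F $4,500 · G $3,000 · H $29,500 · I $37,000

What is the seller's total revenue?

Total revenue: $18,000

Sorting: 54,000 (D), 37,000 (I), 29,500 (H), 24,500 (E), 4,500 (F), 3,000 (G)
Winners (4 units): D, I, H, E.
Clearing price = highest rejected bid = $4,500.
Total revenue = 4 × $4,500 = $18,000.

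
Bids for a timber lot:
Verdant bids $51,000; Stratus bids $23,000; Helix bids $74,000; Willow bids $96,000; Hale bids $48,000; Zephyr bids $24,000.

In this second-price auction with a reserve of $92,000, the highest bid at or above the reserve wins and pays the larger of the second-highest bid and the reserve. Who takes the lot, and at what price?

Sorting bids: 96,000 (Willow) > 74,000 (Helix) > 51,000 (Verdant) > 48,000 (Hale) > 24,000 (Zephyr) > 23,000 (Stratus)
Willow has the top bid at or above the reserve ($96,000).
Second-highest bid $74,000 is below the reserve $92,000, so the reserve binds → payment $92,000.

Willow pays $92,000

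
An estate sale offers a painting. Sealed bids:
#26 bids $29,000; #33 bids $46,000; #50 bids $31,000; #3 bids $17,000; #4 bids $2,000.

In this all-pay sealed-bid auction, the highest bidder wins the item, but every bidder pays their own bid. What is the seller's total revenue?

Bids ranked: 46,000 (#33) > 31,000 (#50) > 29,000 (#26) > 17,000 (#3) > 2,000 (#4)
#33 wins with the top bid; all bids are sunk regardless.
Every bidder forfeits their bid regardless of winning.
Revenue = 29,000 + 46,000 + 31,000 + 17,000 + 2,000 = $125,000.

Total revenue: $125,000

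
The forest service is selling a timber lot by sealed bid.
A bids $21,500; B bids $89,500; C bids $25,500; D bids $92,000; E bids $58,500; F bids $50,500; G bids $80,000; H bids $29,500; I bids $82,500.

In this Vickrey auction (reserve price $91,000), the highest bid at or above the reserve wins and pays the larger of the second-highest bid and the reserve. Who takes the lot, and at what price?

D pays $91,000

Vickrey auction (reserve price $91,000): the highest bid at or above the reserve wins and pays the larger of the second-highest bid and the reserve.
Bids in order: 92,000 (D) > 89,500 (B) > 82,500 (I) > 80,000 (G) > 58,500 (E) > 50,500 (F) > …
D has the top bid at or above the reserve ($92,000).
Second-highest bid $89,500 is below the reserve $91,000, so the reserve binds → payment $91,000.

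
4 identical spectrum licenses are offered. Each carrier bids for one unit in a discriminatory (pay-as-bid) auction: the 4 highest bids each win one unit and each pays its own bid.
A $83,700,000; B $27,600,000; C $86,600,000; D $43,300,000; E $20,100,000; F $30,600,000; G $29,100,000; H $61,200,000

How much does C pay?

Ordering the bids: 86,600,000 (C), 83,700,000 (A), 61,200,000 (H), 43,300,000 (D), 30,600,000 (F), 29,100,000 (G), …
Top 4: C, A, H, D.
C wins → own bid $86,600,000.

C pays $86,600,000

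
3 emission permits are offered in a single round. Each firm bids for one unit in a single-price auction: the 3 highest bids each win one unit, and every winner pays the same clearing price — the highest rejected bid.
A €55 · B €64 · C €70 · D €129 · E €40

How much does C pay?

Sorting: 129 (D), 70 (C), 64 (B), 55 (A), 40 (E)
Winners (3 units): D, C, B.
Highest unsuccessful bid: €55 → clearing price.
C wins → pays €55.

C pays €55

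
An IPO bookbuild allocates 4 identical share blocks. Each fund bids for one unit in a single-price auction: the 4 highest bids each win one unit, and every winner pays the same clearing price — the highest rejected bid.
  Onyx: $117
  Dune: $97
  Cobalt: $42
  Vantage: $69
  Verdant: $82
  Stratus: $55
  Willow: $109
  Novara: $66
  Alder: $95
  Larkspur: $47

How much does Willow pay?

Willow pays $82

Ordering the bids: 117 (Onyx), 109 (Willow), 97 (Dune), 95 (Alder), 82 (Verdant), 69 (Vantage), …
Winners (4 units): Onyx, Willow, Dune, Alder.
Highest unsuccessful bid: $82 → clearing price.
Willow wins → pays $82.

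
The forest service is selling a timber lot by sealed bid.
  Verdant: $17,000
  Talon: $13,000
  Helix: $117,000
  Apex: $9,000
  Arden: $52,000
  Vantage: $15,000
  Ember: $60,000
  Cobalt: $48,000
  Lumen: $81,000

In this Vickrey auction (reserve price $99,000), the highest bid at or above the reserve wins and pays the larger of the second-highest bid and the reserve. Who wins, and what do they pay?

Helix pays $99,000

Bids in order: 117,000 (Helix) > 81,000 (Lumen) > 60,000 (Ember) > 52,000 (Arden) > 48,000 (Cobalt) > 17,000 (Verdant) > …
Highest eligible bid: Helix at $117,000.
max(second-highest $81,000, reserve $99,000) = $99,000.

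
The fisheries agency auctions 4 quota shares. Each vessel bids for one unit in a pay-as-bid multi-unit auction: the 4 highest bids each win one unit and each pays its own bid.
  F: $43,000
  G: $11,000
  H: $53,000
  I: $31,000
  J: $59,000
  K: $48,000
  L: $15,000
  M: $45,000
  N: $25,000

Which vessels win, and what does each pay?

J $59,000, H $53,000, K $48,000, M $45,000

Sorting: 59,000 (J), 53,000 (H), 48,000 (K), 45,000 (M), 43,000 (F), 31,000 (I), …
Top 4: J, H, K, M.
Each winner pays its own bid: J $59,000, H $53,000, K $48,000, M $45,000.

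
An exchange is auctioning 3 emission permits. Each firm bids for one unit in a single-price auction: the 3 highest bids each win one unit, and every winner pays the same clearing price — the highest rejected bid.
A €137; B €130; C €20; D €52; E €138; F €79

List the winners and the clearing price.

E, A, B; each pays €79

Sorting: 138 (E), 137 (A), 130 (B), 79 (F), 52 (D), …
Top 3: E, A, B.
Clearing price = highest rejected bid = €79.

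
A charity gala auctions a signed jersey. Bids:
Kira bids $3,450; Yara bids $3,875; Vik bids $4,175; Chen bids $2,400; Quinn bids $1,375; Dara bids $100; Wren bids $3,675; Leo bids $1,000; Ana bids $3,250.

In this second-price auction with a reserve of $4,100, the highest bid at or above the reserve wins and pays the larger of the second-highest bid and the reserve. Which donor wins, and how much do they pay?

Bids ranked: 4,175 (Vik) > 3,875 (Yara) > 3,675 (Wren) > 3,450 (Kira) > 3,250 (Ana) > 2,400 (Chen) > …
Highest eligible bid: Vik at $4,175.
max(second-highest $3,875, reserve $4,100) = $4,100.

Vik pays $4,100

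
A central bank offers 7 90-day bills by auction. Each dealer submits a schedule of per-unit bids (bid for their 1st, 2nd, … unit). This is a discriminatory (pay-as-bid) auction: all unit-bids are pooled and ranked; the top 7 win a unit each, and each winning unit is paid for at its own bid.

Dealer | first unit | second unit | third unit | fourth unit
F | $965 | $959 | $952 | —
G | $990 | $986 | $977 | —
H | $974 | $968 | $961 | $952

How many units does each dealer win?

F 1, G 3, H 3

Pooled unit-bids ranked (top 7): 990 (G-1), 986 (G-2), 977 (G-3), 974 (H-1), 968 (H-2), 965 (F-1), 961 (H-3)
Next rejected bid: $959 (not a price — pay-as-bid).
Allocation: F 1, G 3, H 3.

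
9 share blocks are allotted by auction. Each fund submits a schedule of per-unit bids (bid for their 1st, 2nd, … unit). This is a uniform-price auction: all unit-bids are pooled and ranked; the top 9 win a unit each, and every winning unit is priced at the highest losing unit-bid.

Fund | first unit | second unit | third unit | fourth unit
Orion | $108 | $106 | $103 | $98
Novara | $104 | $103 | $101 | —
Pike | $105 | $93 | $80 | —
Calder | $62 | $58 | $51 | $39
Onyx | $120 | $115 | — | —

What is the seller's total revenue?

All unit-bids, highest first — top 9: 120 (Onyx-1), 115 (Onyx-2), 108 (Orion-1), 106 (Orion-2), 105 (Pike-1), 104 (Novara-1), 103 (Orion-3), 103 (Novara-2), 101 (Novara-3)
First bid not allocated: $98.
Allocation: Novara 3, Onyx 2, Orion 3, Pike 1. Every unit priced at $98.
Revenue = 9 × 98 = $882.

Total revenue: $882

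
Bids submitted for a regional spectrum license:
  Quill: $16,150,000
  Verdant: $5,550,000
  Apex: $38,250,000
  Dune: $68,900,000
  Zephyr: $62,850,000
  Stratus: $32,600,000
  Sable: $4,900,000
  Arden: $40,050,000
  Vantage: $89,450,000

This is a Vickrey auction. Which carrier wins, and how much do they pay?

Sorting bids: 89,450,000 (Vantage) > 68,900,000 (Dune) > 62,850,000 (Zephyr) > 40,050,000 (Arden) > 38,250,000 (Apex) > 32,600,000 (Stratus) > …
Vantage is highest; pays the second-highest bid, $68,900,000.

Vantage pays $68,900,000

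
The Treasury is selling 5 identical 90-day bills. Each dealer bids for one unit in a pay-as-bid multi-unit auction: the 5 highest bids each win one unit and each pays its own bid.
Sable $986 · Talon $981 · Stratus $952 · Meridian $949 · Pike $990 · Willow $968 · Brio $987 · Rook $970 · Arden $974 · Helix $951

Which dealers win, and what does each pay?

Pike $990, Brio $987, Sable $986, Talon $981, Arden $974

Ordering the bids: 990 (Pike), 987 (Brio), 986 (Sable), 981 (Talon), 974 (Arden), 970 (Rook), 968 (Willow), …
Winners (5 units): Pike, Brio, Sable, Talon, Arden.
Each winner pays its own bid: Pike $990, Brio $987, Sable $986, Talon $981, Arden $974.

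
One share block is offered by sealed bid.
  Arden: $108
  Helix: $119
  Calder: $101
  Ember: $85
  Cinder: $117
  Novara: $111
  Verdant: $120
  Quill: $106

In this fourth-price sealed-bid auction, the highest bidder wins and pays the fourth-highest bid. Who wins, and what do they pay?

Verdant pays $111

Sorting bids: 120 (Verdant) > 119 (Helix) > 117 (Cinder) > 111 (Novara) > 108 (Arden) > 106 (Quill) > …
Verdant is highest; pays the fourth-highest bid, $111.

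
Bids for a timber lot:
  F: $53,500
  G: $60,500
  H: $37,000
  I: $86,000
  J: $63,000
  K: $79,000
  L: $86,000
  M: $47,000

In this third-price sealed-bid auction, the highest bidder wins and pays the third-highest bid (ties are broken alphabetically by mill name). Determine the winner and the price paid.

I pays $79,000

Sorting bids: 86,000 (I) > 86,000 (L) > 79,000 (K) > 63,000 (J) > 60,500 (G) > 53,500 (F) > …
Tie at $86,000 → I wins by tie-break.
I is highest; pays the third-highest bid, $79,000.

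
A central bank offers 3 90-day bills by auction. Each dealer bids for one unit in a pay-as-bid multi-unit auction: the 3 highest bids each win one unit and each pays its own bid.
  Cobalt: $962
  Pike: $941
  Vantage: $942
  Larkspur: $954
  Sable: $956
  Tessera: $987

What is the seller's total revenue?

Total revenue: $2,905

Sorting: 987 (Tessera), 962 (Cobalt), 956 (Sable), 954 (Larkspur), 942 (Vantage), …
Winners (3 units): Tessera, Cobalt, Sable.
Total revenue = 987 + 962 + 956 = $2,905.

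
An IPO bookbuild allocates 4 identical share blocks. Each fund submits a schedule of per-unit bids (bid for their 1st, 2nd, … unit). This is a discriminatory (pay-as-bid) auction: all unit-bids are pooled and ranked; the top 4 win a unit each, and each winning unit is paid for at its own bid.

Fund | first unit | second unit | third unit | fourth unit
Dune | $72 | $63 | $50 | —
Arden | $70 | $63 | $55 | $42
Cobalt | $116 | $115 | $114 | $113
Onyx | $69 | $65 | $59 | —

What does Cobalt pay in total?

Cobalt pays $458

All unit-bids, highest first — top 4: 116 (Cobalt-1), 115 (Cobalt-2), 114 (Cobalt-3), 113 (Cobalt-4)
Next rejected bid: $72 (not a price — pay-as-bid).
Cobalt's winning unit-bids: 116 + 115 + 114 + 113 = $458.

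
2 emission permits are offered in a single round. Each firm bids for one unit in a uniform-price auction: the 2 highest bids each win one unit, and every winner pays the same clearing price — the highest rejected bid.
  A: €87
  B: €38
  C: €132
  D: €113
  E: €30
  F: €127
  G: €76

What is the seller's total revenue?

Ordering the bids: 132 (C), 127 (F), 113 (D), 87 (A), …
The 2 highest are C, F.
Highest unsuccessful bid: €113 → clearing price.
Total revenue = 2 × €113 = €226.

Total revenue: €226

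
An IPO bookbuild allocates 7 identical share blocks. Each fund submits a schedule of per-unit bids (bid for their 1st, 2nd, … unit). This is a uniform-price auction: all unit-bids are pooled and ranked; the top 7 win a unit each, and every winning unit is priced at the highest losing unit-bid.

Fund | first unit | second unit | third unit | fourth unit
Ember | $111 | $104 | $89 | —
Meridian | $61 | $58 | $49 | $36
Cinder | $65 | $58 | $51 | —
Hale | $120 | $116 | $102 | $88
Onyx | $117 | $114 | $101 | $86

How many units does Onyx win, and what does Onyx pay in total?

All unit-bids, highest first — top 7: 120 (Hale-1), 117 (Onyx-1), 116 (Hale-2), 114 (Onyx-2), 111 (Ember-1), 104 (Ember-2), 102 (Hale-3)
The (k+1)-th unit-bid is $101.
Onyx wins 2 unit(s) at $101 each.

Onyx: 2 units, pays $202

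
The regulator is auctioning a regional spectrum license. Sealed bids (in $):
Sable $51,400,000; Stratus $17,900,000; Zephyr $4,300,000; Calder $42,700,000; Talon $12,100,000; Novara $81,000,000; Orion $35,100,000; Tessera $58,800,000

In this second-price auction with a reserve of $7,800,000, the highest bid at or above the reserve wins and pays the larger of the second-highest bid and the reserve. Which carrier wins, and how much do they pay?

Novara pays $58,800,000

Bids ranked: 81,000,000 (Novara) > 58,800,000 (Tessera) > 51,400,000 (Sable) > 42,700,000 (Calder) > 35,100,000 (Orion) > 17,900,000 (Stratus) > …
Novara has the top bid at or above the reserve ($81,000,000).
max(second-highest $58,800,000, reserve $7,800,000) = $58,800,000; the reserve does not bind.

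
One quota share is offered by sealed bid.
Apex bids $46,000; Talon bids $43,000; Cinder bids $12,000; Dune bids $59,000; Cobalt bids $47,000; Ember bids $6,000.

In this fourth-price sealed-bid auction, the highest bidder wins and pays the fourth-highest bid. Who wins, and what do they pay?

Sorting bids: 59,000 (Dune) > 47,000 (Cobalt) > 46,000 (Apex) > 43,000 (Talon) > 12,000 (Cinder) > 6,000 (Ember)
Dune wins; payment is bid #4 in the ranking = $43,000.

Dune pays $43,000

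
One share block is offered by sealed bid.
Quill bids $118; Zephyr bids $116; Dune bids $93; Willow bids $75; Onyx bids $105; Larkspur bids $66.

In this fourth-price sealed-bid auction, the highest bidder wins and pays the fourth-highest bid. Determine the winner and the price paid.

Bids ranked: 118 (Quill) > 116 (Zephyr) > 105 (Onyx) > 93 (Dune) > 75 (Willow) > 66 (Larkspur)
Quill wins; payment is bid #4 in the ranking = $93.

Quill pays $93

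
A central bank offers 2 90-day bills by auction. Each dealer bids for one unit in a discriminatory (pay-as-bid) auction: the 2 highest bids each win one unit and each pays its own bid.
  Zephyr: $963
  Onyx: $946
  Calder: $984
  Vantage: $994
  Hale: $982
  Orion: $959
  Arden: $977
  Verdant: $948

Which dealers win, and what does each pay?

Vantage $994, Calder $984

Bids ranked high→low: 994 (Vantage), 984 (Calder), 982 (Hale), 977 (Arden), …
Top 2: Vantage, Calder.
Each winner pays its own bid: Vantage $994, Calder $984.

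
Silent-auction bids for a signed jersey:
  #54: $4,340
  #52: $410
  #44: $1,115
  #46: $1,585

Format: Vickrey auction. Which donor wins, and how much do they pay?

Bids in order: 4,340 (#54) > 1,585 (#46) > 1,115 (#44) > 410 (#52)
#54 wins with the highest bid; price is set by the runner-up at $1,585.

#54 pays $1,585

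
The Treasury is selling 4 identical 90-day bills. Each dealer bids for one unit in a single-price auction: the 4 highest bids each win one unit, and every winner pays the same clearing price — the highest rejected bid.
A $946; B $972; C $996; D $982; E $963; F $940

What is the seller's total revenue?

Sorting: 996 (C), 982 (D), 972 (B), 963 (E), 946 (A), 940 (F)
Top 4: C, D, B, E.
Clearing price = highest rejected bid = $946.
Total revenue = 4 × $946 = $3,784.

Total revenue: $3,784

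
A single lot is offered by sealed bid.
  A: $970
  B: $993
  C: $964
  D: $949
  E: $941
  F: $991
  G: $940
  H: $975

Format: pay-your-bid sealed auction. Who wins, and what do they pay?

Pay-your-bid sealed auction: the highest bidder wins and pays their own bid.
Bids ranked: 993 (B) > 991 (F) > 975 (H) > 970 (A) > 964 (C) > 949 (D) > …
B has the highest bid and pays exactly that: $993.

B pays $993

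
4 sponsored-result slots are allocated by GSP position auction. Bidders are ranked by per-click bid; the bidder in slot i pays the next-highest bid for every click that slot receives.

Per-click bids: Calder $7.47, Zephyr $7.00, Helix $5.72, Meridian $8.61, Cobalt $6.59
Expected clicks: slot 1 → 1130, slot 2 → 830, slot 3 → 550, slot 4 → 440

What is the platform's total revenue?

Total revenue: $20392.40

Per-click bids in order: $8.61 (Meridian) > $7.47 (Calder) > $7.00 (Zephyr) > $6.59 (Cobalt) > $5.72 (Helix)
Slot 1: Meridian pays $7.47 × 1130 = $8441.10
Slot 2: Calder pays $7.00 × 830 = $5810.00
Slot 3: Zephyr pays $6.59 × 550 = $3624.50
Slot 4: Cobalt pays $5.72 × 440 = $2516.80
Total = $20392.40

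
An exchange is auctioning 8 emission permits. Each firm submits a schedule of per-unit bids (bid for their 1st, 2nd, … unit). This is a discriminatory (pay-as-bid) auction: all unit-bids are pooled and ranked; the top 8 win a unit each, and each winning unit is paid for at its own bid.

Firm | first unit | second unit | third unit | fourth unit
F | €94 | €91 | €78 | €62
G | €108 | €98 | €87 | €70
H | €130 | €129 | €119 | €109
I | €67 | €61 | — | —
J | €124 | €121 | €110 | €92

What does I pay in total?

I pays €0

All unit-bids, highest first — top 8: 130 (H-1), 129 (H-2), 124 (J-1), 121 (J-2), 119 (H-3), 110 (J-3), 109 (H-4), 108 (G-1)
Next rejected bid: €98 (not a price — pay-as-bid).
I wins no units.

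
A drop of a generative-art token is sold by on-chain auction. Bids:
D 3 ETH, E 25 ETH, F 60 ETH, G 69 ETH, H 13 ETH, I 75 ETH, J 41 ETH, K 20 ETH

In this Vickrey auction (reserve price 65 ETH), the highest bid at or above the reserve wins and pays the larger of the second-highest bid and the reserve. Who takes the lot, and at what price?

I pays 69 ETH

Vickrey auction (reserve price 65 ETH): the highest bid at or above the reserve wins and pays the larger of the second-highest bid and the reserve.
Bids ranked: 75 (I) > 69 (G) > 60 (F) > 41 (J) > 25 (E) > 20 (K) > …
Highest eligible bid: I at 75 ETH.
max(second-highest 69 ETH, reserve 65 ETH) = 69 ETH; the reserve does not bind.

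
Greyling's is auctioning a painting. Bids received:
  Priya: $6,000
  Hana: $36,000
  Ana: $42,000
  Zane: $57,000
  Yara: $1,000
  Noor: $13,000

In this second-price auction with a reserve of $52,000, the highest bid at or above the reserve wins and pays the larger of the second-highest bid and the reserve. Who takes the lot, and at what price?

Second-price auction with a reserve of $52,000: the highest bid at or above the reserve wins and pays the larger of the second-highest bid and the reserve.
Sorting bids: 57,000 (Zane) > 42,000 (Ana) > 36,000 (Hana) > 13,000 (Noor) > 6,000 (Priya) > 1,000 (Yara)
Zane has the top bid at or above the reserve ($57,000).
max(second-highest $42,000, reserve $52,000) = $52,000.

Zane pays $52,000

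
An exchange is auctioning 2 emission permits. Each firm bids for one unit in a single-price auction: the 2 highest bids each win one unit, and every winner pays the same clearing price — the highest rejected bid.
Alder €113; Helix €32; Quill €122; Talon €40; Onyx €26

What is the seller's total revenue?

Total revenue: €80

Bids ranked high→low: 122 (Quill), 113 (Alder), 40 (Talon), 32 (Helix), …
Winners (2 units): Quill, Alder.
Highest unsuccessful bid: €40 → clearing price.
Total revenue = 2 × €40 = €80.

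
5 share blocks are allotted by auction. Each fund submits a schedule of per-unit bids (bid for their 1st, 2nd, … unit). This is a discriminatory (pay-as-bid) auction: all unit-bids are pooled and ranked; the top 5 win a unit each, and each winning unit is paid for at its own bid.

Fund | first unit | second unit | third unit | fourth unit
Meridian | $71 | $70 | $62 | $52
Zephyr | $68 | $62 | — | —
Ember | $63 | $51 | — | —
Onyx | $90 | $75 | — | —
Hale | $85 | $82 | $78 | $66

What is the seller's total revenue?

Total revenue: $410

Merging the schedules and taking the best 5: 90 (Onyx-1), 85 (Hale-1), 82 (Hale-2), 78 (Hale-3), 75 (Onyx-2)
Next rejected bid: $71 (not a price — pay-as-bid).
Each winning unit pays its own bid.
Revenue = 90 + 85 + 82 + 78 + 75 = $410.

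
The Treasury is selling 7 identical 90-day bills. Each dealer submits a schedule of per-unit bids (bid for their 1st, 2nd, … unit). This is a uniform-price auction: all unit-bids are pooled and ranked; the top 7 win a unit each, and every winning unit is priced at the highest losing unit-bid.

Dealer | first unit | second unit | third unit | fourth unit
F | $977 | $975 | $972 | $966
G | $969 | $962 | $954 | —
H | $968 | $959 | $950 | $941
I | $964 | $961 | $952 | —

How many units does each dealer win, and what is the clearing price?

F 4, G 1, H 1, I 1; clearing price $962

All unit-bids, highest first — top 7: 977 (F-1), 975 (F-2), 972 (F-3), 969 (G-1), 968 (H-1), 966 (F-4), 964 (I-1)
The (k+1)-th unit-bid is $962.
Allocation: F 4, G 1, H 1, I 1.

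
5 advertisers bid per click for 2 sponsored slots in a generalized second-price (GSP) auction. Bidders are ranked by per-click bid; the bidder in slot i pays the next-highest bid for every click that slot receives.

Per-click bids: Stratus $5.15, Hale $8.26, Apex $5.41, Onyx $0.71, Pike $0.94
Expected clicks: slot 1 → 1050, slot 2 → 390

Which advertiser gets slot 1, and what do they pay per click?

Hale; $5.41 per click

Sorting advertisers: $8.26 (Hale) > $5.41 (Apex) > $5.15 (Stratus) > …
Slot 1 goes to the first-ranked bidder, Hale, who pays the next bid down: $5.41/click.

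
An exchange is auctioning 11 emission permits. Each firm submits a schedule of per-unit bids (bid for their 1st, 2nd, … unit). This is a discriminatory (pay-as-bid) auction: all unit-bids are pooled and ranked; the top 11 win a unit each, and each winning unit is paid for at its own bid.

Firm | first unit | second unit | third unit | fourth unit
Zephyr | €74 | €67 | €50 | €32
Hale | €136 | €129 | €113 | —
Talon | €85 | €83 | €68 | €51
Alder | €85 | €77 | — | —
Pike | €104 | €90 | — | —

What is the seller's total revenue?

Total revenue: €1,044

All unit-bids, highest first — top 11: 136 (Hale-1), 129 (Hale-2), 113 (Hale-3), 104 (Pike-1), 90 (Pike-2), 85 (Talon-1), 85 (Alder-1), 83 (Talon-2), 77 (Alder-2), 74 (Zephyr-1), 68 (Talon-3)
Next rejected bid: €67 (not a price — pay-as-bid).
Each winning unit pays its own bid.
Revenue = 136 + 129 + 113 + 104 + 90 + 85 + 85 + 83 + 77 + 74 + 68 = €1,044.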